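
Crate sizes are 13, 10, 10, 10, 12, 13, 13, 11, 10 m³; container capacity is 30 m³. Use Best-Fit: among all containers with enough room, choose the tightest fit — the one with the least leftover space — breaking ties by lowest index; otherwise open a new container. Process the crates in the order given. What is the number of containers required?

container 1: place 13 m³, 17 m³ left
container 1: place 10 m³, 7 m³ left
container 2: place 10 m³, 20 m³ left
container 2: place 10 m³, 10 m³ left
container 3: place 12 m³, 18 m³ left
container 3: place 13 m³, 5 m³ left
container 4: place 13 m³, 17 m³ left
container 4: place 11 m³, 6 m³ left
container 2: place 10 m³, 0 m³ left

4 containers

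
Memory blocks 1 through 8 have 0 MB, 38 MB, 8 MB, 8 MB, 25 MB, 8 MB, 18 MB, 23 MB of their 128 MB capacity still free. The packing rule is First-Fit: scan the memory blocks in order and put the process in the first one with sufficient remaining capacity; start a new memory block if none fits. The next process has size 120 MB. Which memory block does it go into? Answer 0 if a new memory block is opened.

0

No memory block has ≥ 120 MB free, so a new memory block is opened.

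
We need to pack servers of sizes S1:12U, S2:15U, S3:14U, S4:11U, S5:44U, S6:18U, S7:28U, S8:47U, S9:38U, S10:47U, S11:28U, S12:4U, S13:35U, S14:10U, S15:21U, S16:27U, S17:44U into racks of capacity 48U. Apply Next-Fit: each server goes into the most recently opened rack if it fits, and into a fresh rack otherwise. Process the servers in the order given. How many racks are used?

11

S1 (12U) → rack 1 (remaining 36U)
S2 (15U) → rack 1 (remaining 21U)
S3 (14U) → rack 1 (remaining 7U)
S4 (11U) → rack 2 (remaining 37U)
S5 (44U) → rack 3 (remaining 4U)
S6 (18U) → rack 4 (remaining 30U)
S7 (28U) → rack 4 (remaining 2U)
S8 (47U) → rack 5 (remaining 1U)
S9 (38U) → rack 6 (remaining 10U)
S10 (47U) → rack 7 (remaining 1U)
S11 (28U) → rack 8 (remaining 20U)
S12 (4U) → rack 8 (remaining 16U)
S13 (35U) → rack 9 (remaining 13U)
S14 (10U) → rack 9 (remaining 3U)
S15 (21U) → rack 10 (remaining 27U)
S16 (27U) → rack 10 (remaining 0U)
S17 (44U) → rack 11 (remaining 4U)
Final racks: [12,15,14] [11] [44] [18,28] [47] [38] [47] [28,4] [35,10] [21,27] [44].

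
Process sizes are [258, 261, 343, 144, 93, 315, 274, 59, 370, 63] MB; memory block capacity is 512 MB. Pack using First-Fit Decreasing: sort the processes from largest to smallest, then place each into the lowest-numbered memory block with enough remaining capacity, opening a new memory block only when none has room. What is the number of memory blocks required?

6

Sorted descending: 370, 343, 315, 274, 261, 258, 144, 93, 63, 59.
memory block 1: place 370 MB, 142 MB left
memory block 2: place 343 MB, 169 MB left
memory block 3: place 315 MB, 197 MB left
memory block 4: place 274 MB, 238 MB left
memory block 5: place 261 MB, 251 MB left
memory block 6: place 258 MB, 254 MB left
memory block 2: place 144 MB, 25 MB left
memory block 1: place 93 MB, 49 MB left
memory block 3: place 63 MB, 134 MB left
memory block 3: place 59 MB, 75 MB left
Final memory blocks: [370,93] [343,144] [315,63,59] [274] [261] [258].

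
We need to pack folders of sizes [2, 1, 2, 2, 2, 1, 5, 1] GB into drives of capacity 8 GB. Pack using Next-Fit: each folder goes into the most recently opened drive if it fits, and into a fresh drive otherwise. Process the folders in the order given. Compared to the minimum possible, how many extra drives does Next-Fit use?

Next-Fit: [2,1,2,2] [2,1,5] [1] → 3 drives.
Total size 16 GB; any packing needs at least ⌈16/8⌉ = 2 drives.
An optimal packing achieves that bound: [5,2,1] [2,2,2,1,1] → 2 drives.
Excess: 3 − 2 = 1.

1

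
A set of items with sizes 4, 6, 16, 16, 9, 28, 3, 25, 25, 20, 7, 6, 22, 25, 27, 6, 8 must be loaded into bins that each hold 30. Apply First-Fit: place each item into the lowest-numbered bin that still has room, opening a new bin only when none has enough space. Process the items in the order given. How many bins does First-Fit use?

10 bins

bin 1: place 4, 26 left
bin 1: place 6, 20 left
bin 1: place 16, 4 left
bin 2: place 16, 14 left
bin 2: place 9, 5 left
bin 3: place 28, 2 left
bin 1: place 3, 1 left
bin 4: place 25, 5 left
bin 5: place 25, 5 left
bin 6: place 20, 10 left
bin 6: place 7, 3 left
bin 7: place 6, 24 left
bin 7: place 22, 2 left
bin 8: place 25, 5 left
bin 9: place 27, 3 left
bin 10: place 6, 24 left
bin 10: place 8, 16 left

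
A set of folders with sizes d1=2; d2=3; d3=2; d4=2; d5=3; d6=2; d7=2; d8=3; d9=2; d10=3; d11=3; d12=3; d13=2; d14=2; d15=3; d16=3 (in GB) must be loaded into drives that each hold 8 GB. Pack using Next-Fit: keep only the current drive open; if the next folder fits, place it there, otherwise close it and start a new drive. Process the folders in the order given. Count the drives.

drive 1: place d1 (2 GB), 6 GB left
drive 1: place d2 (3 GB), 3 GB left
drive 1: place d3 (2 GB), 1 GB left
drive 2: place d4 (2 GB), 6 GB left
drive 2: place d5 (3 GB), 3 GB left
drive 2: place d6 (2 GB), 1 GB left
drive 3: place d7 (2 GB), 6 GB left
drive 3: place d8 (3 GB), 3 GB left
drive 3: place d9 (2 GB), 1 GB left
drive 4: place d10 (3 GB), 5 GB left
drive 4: place d11 (3 GB), 2 GB left
drive 5: place d12 (3 GB), 5 GB left
drive 5: place d13 (2 GB), 3 GB left
drive 5: place d14 (2 GB), 1 GB left
drive 6: place d15 (3 GB), 5 GB left
drive 6: place d16 (3 GB), 2 GB left

6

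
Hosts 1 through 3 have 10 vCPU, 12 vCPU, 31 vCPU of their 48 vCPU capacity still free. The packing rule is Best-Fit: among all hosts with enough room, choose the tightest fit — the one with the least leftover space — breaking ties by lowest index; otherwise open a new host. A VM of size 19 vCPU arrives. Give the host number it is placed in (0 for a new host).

3

Hosts with room: host 3 (31 vCPU).
Tightest fit is host 3 with 31 vCPU free.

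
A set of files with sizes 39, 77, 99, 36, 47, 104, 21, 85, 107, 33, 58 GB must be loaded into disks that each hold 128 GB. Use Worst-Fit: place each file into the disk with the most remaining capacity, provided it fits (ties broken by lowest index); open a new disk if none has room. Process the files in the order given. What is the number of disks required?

7

disk 1: place 39 GB, 89 GB left
disk 1: place 77 GB, 12 GB left
disk 2: place 99 GB, 29 GB left
disk 3: place 36 GB, 92 GB left
disk 3: place 47 GB, 45 GB left
disk 4: place 104 GB, 24 GB left
disk 3: place 21 GB, 24 GB left
disk 5: place 85 GB, 43 GB left
disk 6: place 107 GB, 21 GB left
disk 5: place 33 GB, 10 GB left
disk 7: place 58 GB, 70 GB left
Final disks: [39,77] [99] [36,47,21] [104] [85,33] [107] [58].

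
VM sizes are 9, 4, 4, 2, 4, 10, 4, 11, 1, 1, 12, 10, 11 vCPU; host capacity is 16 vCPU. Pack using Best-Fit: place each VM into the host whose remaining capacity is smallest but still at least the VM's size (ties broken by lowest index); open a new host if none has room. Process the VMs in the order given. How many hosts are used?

Put 9 vCPU in host 1; 7 vCPU remain.
Put 4 vCPU in host 1; 3 vCPU remain.
Put 4 vCPU in host 2; 12 vCPU remain.
Put 2 vCPU in host 1; 1 vCPU remain.
Put 4 vCPU in host 2; 8 vCPU remain.
Put 10 vCPU in host 3; 6 vCPU remain.
Put 4 vCPU in host 3; 2 vCPU remain.
Put 11 vCPU in host 4; 5 vCPU remain.
Put 1 vCPU in host 1; 0 vCPU remain.
Put 1 vCPU in host 3; 1 vCPU remain.
Put 12 vCPU in host 5; 4 vCPU remain.
Put 10 vCPU in host 6; 6 vCPU remain.
Put 11 vCPU in host 7; 5 vCPU remain.
Final hosts: [9,4,2,1] [4,4] [10,4,1] [11] [12] [10] [11].

7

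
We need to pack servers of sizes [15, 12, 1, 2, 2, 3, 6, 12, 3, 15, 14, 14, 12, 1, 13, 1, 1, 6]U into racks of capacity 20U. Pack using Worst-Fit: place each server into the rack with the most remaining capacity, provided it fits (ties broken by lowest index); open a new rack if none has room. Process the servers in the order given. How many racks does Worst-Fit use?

Put 15U in rack 1; 5U remain.
Put 12U in rack 2; 8U remain.
Put 1U in rack 2; 7U remain.
Put 2U in rack 2; 5U remain.
Put 2U in rack 1; 3U remain.
Put 3U in rack 2; 2U remain.
Put 6U in rack 3; 14U remain.
Put 12U in rack 3; 2U remain.
Put 3U in rack 1; 0U remain.
Put 15U in rack 4; 5U remain.
Put 14U in rack 5; 6U remain.
Put 14U in rack 6; 6U remain.
Put 12U in rack 7; 8U remain.
Put 1U in rack 7; 7U remain.
Put 13U in rack 8; 7U remain.
Put 1U in rack 7; 6U remain.
Put 1U in rack 8; 6U remain.
Put 6U in rack 5; 0U remain.
Final racks: [15,2,3] [12,1,2,3] [6,12] [15] [14,6] [14] [12,1,1] [13,1].

8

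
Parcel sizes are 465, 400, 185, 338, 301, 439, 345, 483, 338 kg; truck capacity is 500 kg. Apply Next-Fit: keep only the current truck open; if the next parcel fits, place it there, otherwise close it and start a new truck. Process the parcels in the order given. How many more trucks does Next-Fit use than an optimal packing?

Next-Fit: [465] [400] [185] [338] [301] [439] [345] [483] [338] → 9 trucks.
8 parcels exceed 250 kg (half the capacity), and no two of those can share a truck, so at least 8 trucks are needed.
An optimal packing achieves that bound: [483] [465] [439] [400] [345] [338] [338] [301,185] → 8 trucks.
Excess: 9 − 8 = 1.

1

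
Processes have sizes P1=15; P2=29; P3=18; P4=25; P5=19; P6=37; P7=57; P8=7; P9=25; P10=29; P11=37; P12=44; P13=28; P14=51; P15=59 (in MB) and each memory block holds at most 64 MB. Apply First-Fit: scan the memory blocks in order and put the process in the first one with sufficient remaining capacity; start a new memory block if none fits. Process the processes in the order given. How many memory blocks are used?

9

P1 (15 MB) → memory block 1 (remaining 49 MB)
P2 (29 MB) → memory block 1 (remaining 20 MB)
P3 (18 MB) → memory block 1 (remaining 2 MB)
P4 (25 MB) → memory block 2 (remaining 39 MB)
P5 (19 MB) → memory block 2 (remaining 20 MB)
P6 (37 MB) → memory block 3 (remaining 27 MB)
P7 (57 MB) → memory block 4 (remaining 7 MB)
P8 (7 MB) → memory block 2 (remaining 13 MB)
P9 (25 MB) → memory block 3 (remaining 2 MB)
P10 (29 MB) → memory block 5 (remaining 35 MB)
P11 (37 MB) → memory block 6 (remaining 27 MB)
P12 (44 MB) → memory block 7 (remaining 20 MB)
P13 (28 MB) → memory block 5 (remaining 7 MB)
P14 (51 MB) → memory block 8 (remaining 13 MB)
P15 (59 MB) → memory block 9 (remaining 5 MB)
Final memory blocks: [15,29,18] [25,19,7] [37,25] [57] [29,28] [37] [44] [51] [59].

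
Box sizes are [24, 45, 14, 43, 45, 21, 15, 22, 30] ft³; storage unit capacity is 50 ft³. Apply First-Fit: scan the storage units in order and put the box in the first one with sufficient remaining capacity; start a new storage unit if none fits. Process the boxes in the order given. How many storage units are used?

storage unit 1: place 24 ft³, 26 ft³ left
storage unit 2: place 45 ft³, 5 ft³ left
storage unit 1: place 14 ft³, 12 ft³ left
storage unit 3: place 43 ft³, 7 ft³ left
storage unit 4: place 45 ft³, 5 ft³ left
storage unit 5: place 21 ft³, 29 ft³ left
storage unit 5: place 15 ft³, 14 ft³ left
storage unit 6: place 22 ft³, 28 ft³ left
storage unit 7: place 30 ft³, 20 ft³ left
Final storage units: [24,14] [45] [43] [45] [21,15] [22] [30].

7 storage units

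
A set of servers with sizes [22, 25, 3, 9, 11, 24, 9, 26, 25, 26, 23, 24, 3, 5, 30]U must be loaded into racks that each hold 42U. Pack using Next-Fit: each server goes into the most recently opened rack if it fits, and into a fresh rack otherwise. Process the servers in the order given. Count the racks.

9

rack 1: place 22U, 20U left
rack 2: place 25U, 17U left
rack 2: place 3U, 14U left
rack 2: place 9U, 5U left
rack 3: place 11U, 31U left
rack 3: place 24U, 7U left
rack 4: place 9U, 33U left
rack 4: place 26U, 7U left
rack 5: place 25U, 17U left
rack 6: place 26U, 16U left
rack 7: place 23U, 19U left
rack 8: place 24U, 18U left
rack 8: place 3U, 15U left
rack 8: place 5U, 10U left
rack 9: place 30U, 12U left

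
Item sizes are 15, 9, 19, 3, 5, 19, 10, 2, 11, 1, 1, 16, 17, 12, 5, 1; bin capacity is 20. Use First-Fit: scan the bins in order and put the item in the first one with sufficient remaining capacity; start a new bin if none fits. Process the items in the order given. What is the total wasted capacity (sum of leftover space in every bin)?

34

15 → bin 1 (remaining 5)
9 → bin 2 (remaining 11)
19 → bin 3 (remaining 1)
3 → bin 1 (remaining 2)
5 → bin 2 (remaining 6)
19 → bin 4 (remaining 1)
10 → bin 5 (remaining 10)
2 → bin 1 (remaining 0)
11 → bin 6 (remaining 9)
1 → bin 2 (remaining 5)
1 → bin 2 (remaining 4)
16 → bin 7 (remaining 4)
17 → bin 8 (remaining 3)
12 → bin 9 (remaining 8)
5 → bin 5 (remaining 5)
1 → bin 2 (remaining 3)
9 bins × 20 = 180; used 146; unused 34.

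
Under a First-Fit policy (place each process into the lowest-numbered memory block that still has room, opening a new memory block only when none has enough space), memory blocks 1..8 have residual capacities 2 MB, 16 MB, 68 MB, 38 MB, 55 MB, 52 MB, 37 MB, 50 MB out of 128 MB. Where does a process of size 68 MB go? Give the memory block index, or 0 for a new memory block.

3

Memory blocks with room: memory block 3 (68 MB).
The first with room is memory block 3.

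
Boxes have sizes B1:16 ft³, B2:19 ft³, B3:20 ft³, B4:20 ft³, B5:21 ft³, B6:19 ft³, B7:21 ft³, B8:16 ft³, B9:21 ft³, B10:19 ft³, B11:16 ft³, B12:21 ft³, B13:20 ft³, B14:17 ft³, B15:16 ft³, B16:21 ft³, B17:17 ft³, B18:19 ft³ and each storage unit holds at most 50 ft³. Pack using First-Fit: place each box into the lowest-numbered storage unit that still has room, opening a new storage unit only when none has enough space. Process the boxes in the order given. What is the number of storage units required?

9 storage units

Put B1 (16 ft³) in storage unit 1; 34 ft³ remain.
Put B2 (19 ft³) in storage unit 1; 15 ft³ remain.
Put B3 (20 ft³) in storage unit 2; 30 ft³ remain.
Put B4 (20 ft³) in storage unit 2; 10 ft³ remain.
Put B5 (21 ft³) in storage unit 3; 29 ft³ remain.
Put B6 (19 ft³) in storage unit 3; 10 ft³ remain.
Put B7 (21 ft³) in storage unit 4; 29 ft³ remain.
Put B8 (16 ft³) in storage unit 4; 13 ft³ remain.
Put B9 (21 ft³) in storage unit 5; 29 ft³ remain.
Put B10 (19 ft³) in storage unit 5; 10 ft³ remain.
Put B11 (16 ft³) in storage unit 6; 34 ft³ remain.
Put B12 (21 ft³) in storage unit 6; 13 ft³ remain.
Put B13 (20 ft³) in storage unit 7; 30 ft³ remain.
Put B14 (17 ft³) in storage unit 7; 13 ft³ remain.
Put B15 (16 ft³) in storage unit 8; 34 ft³ remain.
Put B16 (21 ft³) in storage unit 8; 13 ft³ remain.
Put B17 (17 ft³) in storage unit 9; 33 ft³ remain.
Put B18 (19 ft³) in storage unit 9; 14 ft³ remain.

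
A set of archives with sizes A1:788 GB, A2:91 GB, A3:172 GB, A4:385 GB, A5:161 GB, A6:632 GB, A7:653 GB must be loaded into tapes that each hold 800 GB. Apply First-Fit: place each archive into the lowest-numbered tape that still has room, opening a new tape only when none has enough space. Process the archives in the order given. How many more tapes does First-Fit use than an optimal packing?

0

First-Fit: [788] [91,172,385] [161,632] [653] → 4 tapes.
Total size 2882 GB; any packing needs at least ⌈2882/800⌉ = 4 tapes.
So 4 is already optimal.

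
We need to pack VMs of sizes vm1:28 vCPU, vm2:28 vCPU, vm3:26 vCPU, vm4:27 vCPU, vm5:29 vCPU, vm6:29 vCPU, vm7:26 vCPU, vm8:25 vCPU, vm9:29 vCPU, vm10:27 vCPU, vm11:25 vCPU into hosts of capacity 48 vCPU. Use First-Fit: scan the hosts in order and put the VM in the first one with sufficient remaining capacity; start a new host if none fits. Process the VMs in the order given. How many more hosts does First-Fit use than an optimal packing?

0

First-Fit: [28] [28] [26] [27] [29] [29] [26] [25] [29] [27] [25] → 11 hosts.
11 VMs exceed 24 vCPU (half the capacity), and no two of those can share a host, so at least 11 hosts are needed.
So 11 is already optimal.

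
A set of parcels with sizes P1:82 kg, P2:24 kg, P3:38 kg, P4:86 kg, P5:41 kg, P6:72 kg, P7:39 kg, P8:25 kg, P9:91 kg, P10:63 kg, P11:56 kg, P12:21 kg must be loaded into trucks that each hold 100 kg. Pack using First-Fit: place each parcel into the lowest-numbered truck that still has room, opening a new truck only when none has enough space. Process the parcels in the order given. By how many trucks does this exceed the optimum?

First-Fit: [82] [24,38,25] [86] [41,39] [72,21] [91] [63] [56] → 8 trucks.
Total size 638 kg; any packing needs at least ⌈638/100⌉ = 7 trucks.
An optimal packing achieves that bound: [91] [86] [82] [72,25] [63,24] [56,41] [39,38,21] → 7 trucks.
Excess: 8 − 7 = 1.

1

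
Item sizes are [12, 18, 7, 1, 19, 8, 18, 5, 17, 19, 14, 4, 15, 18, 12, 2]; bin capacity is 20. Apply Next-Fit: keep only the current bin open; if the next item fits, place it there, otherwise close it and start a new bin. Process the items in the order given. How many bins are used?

13 bins

12 → bin 1 (remaining 8)
18 → bin 2 (remaining 2)
7 → bin 3 (remaining 13)
1 → bin 3 (remaining 12)
19 → bin 4 (remaining 1)
8 → bin 5 (remaining 12)
18 → bin 6 (remaining 2)
5 → bin 7 (remaining 15)
17 → bin 8 (remaining 3)
19 → bin 9 (remaining 1)
14 → bin 10 (remaining 6)
4 → bin 10 (remaining 2)
15 → bin 11 (remaining 5)
18 → bin 12 (remaining 2)
12 → bin 13 (remaining 8)
2 → bin 13 (remaining 6)
Final bins: [12] [18] [7,1] [19] [8] [18] [5] [17] [19] [14,4] [15] [18] [12,2].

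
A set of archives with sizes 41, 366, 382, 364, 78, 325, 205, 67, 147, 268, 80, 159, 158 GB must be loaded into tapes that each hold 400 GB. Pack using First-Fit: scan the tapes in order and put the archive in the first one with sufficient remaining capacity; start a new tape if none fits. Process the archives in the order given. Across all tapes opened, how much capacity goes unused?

tape 1: place 41 GB, 359 GB left
tape 2: place 366 GB, 34 GB left
tape 3: place 382 GB, 18 GB left
tape 4: place 364 GB, 36 GB left
tape 1: place 78 GB, 281 GB left
tape 5: place 325 GB, 75 GB left
tape 1: place 205 GB, 76 GB left
tape 1: place 67 GB, 9 GB left
tape 6: place 147 GB, 253 GB left
tape 7: place 268 GB, 132 GB left
tape 6: place 80 GB, 173 GB left
tape 6: place 159 GB, 14 GB left
tape 8: place 158 GB, 242 GB left
8 tapes × 400 GB = 3200 GB; used 2640 GB; unused 560 GB.

560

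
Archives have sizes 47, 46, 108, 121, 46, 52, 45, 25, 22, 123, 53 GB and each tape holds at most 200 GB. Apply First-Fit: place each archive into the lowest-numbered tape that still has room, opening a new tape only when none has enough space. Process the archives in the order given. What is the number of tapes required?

4 tapes

47 GB → tape 1 (remaining 153 GB)
46 GB → tape 1 (remaining 107 GB)
108 GB → tape 2 (remaining 92 GB)
121 GB → tape 3 (remaining 79 GB)
46 GB → tape 1 (remaining 61 GB)
52 GB → tape 1 (remaining 9 GB)
45 GB → tape 2 (remaining 47 GB)
25 GB → tape 2 (remaining 22 GB)
22 GB → tape 2 (remaining 0 GB)
123 GB → tape 4 (remaining 77 GB)
53 GB → tape 3 (remaining 26 GB)
Final tapes: [47,46,46,52] [108,45,25,22] [121,53] [123].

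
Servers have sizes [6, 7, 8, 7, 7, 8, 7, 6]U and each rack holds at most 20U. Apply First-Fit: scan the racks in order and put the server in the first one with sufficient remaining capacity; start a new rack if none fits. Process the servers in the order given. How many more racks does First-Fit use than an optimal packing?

1

First-Fit: [6,7,7] [8,7] [8,7] [6] → 4 racks.
Total size 56U; any packing needs at least ⌈56/20⌉ = 3 racks.
An optimal packing achieves that bound: [8,8] [7,7,6] [7,7,6] → 3 racks.
Excess: 4 − 3 = 1.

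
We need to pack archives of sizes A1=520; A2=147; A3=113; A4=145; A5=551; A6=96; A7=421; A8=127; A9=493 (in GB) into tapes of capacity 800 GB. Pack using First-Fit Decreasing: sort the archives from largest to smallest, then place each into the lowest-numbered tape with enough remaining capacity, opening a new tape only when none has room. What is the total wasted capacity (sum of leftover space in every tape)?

Sorted descending: 551, 520, 493, 421, 147, 145, 127, 113, 96.
tape 1: place 551 GB, 249 GB left
tape 2: place 520 GB, 280 GB left
tape 3: place 493 GB, 307 GB left
tape 4: place 421 GB, 379 GB left
tape 1: place 147 GB, 102 GB left
tape 2: place 145 GB, 135 GB left
tape 2: place 127 GB, 8 GB left
tape 3: place 113 GB, 194 GB left
tape 1: place 96 GB, 6 GB left
4 tapes × 800 GB = 3200 GB; used 2613 GB; unused 587 GB.

587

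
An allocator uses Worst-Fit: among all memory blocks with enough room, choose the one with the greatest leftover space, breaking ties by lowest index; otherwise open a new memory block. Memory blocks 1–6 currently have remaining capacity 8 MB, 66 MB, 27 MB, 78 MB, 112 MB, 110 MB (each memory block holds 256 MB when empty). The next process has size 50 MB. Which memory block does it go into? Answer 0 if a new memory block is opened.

Memory blocks with room: memory block 2 (66 MB), memory block 4 (78 MB), memory block 5 (112 MB), memory block 6 (110 MB).
Most room is memory block 5 with 112 MB free.

5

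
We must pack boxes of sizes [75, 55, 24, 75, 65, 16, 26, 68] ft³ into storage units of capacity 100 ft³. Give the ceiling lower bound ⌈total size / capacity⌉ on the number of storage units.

Total size = 75 + 55 + 24 + 75 + 65 + 16 + 26 + 68 = 404 ft³.
⌈404 / 100⌉ = 5.

5 storage units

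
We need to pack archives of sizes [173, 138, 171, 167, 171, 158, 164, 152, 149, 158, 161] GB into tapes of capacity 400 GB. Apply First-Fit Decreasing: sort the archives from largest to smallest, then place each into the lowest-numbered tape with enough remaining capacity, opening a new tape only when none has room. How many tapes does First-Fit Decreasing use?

6

Sorted descending: 173, 171, 171, 167, 164, 161, 158, 158, 152, 149, 138.
tape 1: place 173 GB, 227 GB left
tape 1: place 171 GB, 56 GB left
tape 2: place 171 GB, 229 GB left
tape 2: place 167 GB, 62 GB left
tape 3: place 164 GB, 236 GB left
tape 3: place 161 GB, 75 GB left
tape 4: place 158 GB, 242 GB left
tape 4: place 158 GB, 84 GB left
tape 5: place 152 GB, 248 GB left
tape 5: place 149 GB, 99 GB left
tape 6: place 138 GB, 262 GB left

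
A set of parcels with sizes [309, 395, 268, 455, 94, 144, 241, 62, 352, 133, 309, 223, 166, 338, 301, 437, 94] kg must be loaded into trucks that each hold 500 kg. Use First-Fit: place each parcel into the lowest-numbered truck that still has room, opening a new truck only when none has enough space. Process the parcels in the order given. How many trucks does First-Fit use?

11

truck 1: place 309 kg, 191 kg left
truck 2: place 395 kg, 105 kg left
truck 3: place 268 kg, 232 kg left
truck 4: place 455 kg, 45 kg left
truck 1: place 94 kg, 97 kg left
truck 3: place 144 kg, 88 kg left
truck 5: place 241 kg, 259 kg left
truck 1: place 62 kg, 35 kg left
truck 6: place 352 kg, 148 kg left
truck 5: place 133 kg, 126 kg left
truck 7: place 309 kg, 191 kg left
truck 8: place 223 kg, 277 kg left
truck 7: place 166 kg, 25 kg left
truck 9: place 338 kg, 162 kg left
truck 10: place 301 kg, 199 kg left
truck 11: place 437 kg, 63 kg left
truck 2: place 94 kg, 11 kg left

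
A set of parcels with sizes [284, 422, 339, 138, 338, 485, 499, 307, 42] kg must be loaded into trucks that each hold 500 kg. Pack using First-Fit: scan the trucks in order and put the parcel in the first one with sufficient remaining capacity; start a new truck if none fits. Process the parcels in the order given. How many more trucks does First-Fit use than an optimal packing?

First-Fit: [284,138,42] [422] [339] [338] [485] [499] [307] → 7 trucks.
7 parcels exceed 250 kg (half the capacity), and no two of those can share a truck, so at least 7 trucks are needed.
So 7 is already optimal.

0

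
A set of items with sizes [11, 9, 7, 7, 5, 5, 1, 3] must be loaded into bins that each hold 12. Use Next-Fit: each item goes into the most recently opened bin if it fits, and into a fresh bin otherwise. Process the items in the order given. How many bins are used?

bin 1: place 11, 1 left
bin 2: place 9, 3 left
bin 3: place 7, 5 left
bin 4: place 7, 5 left
bin 4: place 5, 0 left
bin 5: place 5, 7 left
bin 5: place 1, 6 left
bin 5: place 3, 3 left

5 bins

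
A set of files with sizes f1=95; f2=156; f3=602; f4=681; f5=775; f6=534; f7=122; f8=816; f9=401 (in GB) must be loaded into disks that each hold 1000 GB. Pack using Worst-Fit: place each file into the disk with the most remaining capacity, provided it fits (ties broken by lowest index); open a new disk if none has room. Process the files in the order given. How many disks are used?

f1 (95 GB) → disk 1 (remaining 905 GB)
f2 (156 GB) → disk 1 (remaining 749 GB)
f3 (602 GB) → disk 1 (remaining 147 GB)
f4 (681 GB) → disk 2 (remaining 319 GB)
f5 (775 GB) → disk 3 (remaining 225 GB)
f6 (534 GB) → disk 4 (remaining 466 GB)
f7 (122 GB) → disk 4 (remaining 344 GB)
f8 (816 GB) → disk 5 (remaining 184 GB)
f9 (401 GB) → disk 6 (remaining 599 GB)

6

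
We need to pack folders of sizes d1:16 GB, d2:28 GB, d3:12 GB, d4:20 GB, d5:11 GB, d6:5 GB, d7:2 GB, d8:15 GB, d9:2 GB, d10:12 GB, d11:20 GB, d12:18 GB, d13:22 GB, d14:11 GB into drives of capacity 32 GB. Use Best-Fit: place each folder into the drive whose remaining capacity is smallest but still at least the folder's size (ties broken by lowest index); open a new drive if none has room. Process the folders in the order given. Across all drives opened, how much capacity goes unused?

drive 1: place d1 (16 GB), 16 GB left
drive 2: place d2 (28 GB), 4 GB left
drive 1: place d3 (12 GB), 4 GB left
drive 3: place d4 (20 GB), 12 GB left
drive 3: place d5 (11 GB), 1 GB left
drive 4: place d6 (5 GB), 27 GB left
drive 1: place d7 (2 GB), 2 GB left
drive 4: place d8 (15 GB), 12 GB left
drive 1: place d9 (2 GB), 0 GB left
drive 4: place d10 (12 GB), 0 GB left
drive 5: place d11 (20 GB), 12 GB left
drive 6: place d12 (18 GB), 14 GB left
drive 7: place d13 (22 GB), 10 GB left
drive 5: place d14 (11 GB), 1 GB left
7 drives × 32 GB = 224 GB; used 194 GB; unused 30 GB.

30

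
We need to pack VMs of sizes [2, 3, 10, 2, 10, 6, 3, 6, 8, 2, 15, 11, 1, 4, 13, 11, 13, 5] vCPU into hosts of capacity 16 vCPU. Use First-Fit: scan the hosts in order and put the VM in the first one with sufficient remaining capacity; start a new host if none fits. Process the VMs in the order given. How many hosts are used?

9 hosts

2 vCPU → host 1 (remaining 14 vCPU)
3 vCPU → host 1 (remaining 11 vCPU)
10 vCPU → host 1 (remaining 1 vCPU)
2 vCPU → host 2 (remaining 14 vCPU)
10 vCPU → host 2 (remaining 4 vCPU)
6 vCPU → host 3 (remaining 10 vCPU)
3 vCPU → host 2 (remaining 1 vCPU)
6 vCPU → host 3 (remaining 4 vCPU)
8 vCPU → host 4 (remaining 8 vCPU)
2 vCPU → host 3 (remaining 2 vCPU)
15 vCPU → host 5 (remaining 1 vCPU)
11 vCPU → host 6 (remaining 5 vCPU)
1 vCPU → host 1 (remaining 0 vCPU)
4 vCPU → host 4 (remaining 4 vCPU)
13 vCPU → host 7 (remaining 3 vCPU)
11 vCPU → host 8 (remaining 5 vCPU)
13 vCPU → host 9 (remaining 3 vCPU)
5 vCPU → host 6 (remaining 0 vCPU)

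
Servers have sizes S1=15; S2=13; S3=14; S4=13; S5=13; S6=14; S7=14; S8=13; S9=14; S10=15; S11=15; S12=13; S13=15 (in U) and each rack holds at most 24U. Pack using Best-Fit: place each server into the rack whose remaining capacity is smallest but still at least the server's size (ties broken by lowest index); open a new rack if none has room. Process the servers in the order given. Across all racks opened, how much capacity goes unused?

131

Put S1 (15U) in rack 1; 9U remain.
Put S2 (13U) in rack 2; 11U remain.
Put S3 (14U) in rack 3; 10U remain.
Put S4 (13U) in rack 4; 11U remain.
Put S5 (13U) in rack 5; 11U remain.
Put S6 (14U) in rack 6; 10U remain.
Put S7 (14U) in rack 7; 10U remain.
Put S8 (13U) in rack 8; 11U remain.
Put S9 (14U) in rack 9; 10U remain.
Put S10 (15U) in rack 10; 9U remain.
Put S11 (15U) in rack 11; 9U remain.
Put S12 (13U) in rack 12; 11U remain.
Put S13 (15U) in rack 13; 9U remain.
13 racks × 24U = 312U; used 181U; unused 131U.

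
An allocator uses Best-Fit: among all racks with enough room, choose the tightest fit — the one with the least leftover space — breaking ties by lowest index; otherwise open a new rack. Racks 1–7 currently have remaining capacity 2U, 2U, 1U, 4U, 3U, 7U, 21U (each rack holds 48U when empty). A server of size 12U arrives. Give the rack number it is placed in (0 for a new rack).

Racks with room: rack 7 (21U).
Tightest fit is rack 7 with 21U free.

7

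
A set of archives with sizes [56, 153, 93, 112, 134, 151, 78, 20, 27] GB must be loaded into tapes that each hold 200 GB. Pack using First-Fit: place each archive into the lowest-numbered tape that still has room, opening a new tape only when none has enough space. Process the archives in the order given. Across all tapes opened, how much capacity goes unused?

176

tape 1: place 56 GB, 144 GB left
tape 2: place 153 GB, 47 GB left
tape 1: place 93 GB, 51 GB left
tape 3: place 112 GB, 88 GB left
tape 4: place 134 GB, 66 GB left
tape 5: place 151 GB, 49 GB left
tape 3: place 78 GB, 10 GB left
tape 1: place 20 GB, 31 GB left
tape 1: place 27 GB, 4 GB left
5 tapes × 200 GB = 1000 GB; used 824 GB; unused 176 GB.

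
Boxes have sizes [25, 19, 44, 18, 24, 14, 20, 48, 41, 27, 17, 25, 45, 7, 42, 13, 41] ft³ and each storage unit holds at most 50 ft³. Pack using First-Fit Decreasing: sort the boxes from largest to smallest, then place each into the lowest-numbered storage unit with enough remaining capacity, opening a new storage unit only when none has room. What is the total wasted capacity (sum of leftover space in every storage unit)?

Sorted descending: 48, 45, 44, 42, 41, 41, 27, 25, 25, 24, 20, 19, 18, 17, 14, 13, 7.
storage unit 1: place 48 ft³, 2 ft³ left
storage unit 2: place 45 ft³, 5 ft³ left
storage unit 3: place 44 ft³, 6 ft³ left
storage unit 4: place 42 ft³, 8 ft³ left
storage unit 5: place 41 ft³, 9 ft³ left
storage unit 6: place 41 ft³, 9 ft³ left
storage unit 7: place 27 ft³, 23 ft³ left
storage unit 8: place 25 ft³, 25 ft³ left
storage unit 8: place 25 ft³, 0 ft³ left
storage unit 9: place 24 ft³, 26 ft³ left
storage unit 7: place 20 ft³, 3 ft³ left
storage unit 9: place 19 ft³, 7 ft³ left
storage unit 10: place 18 ft³, 32 ft³ left
storage unit 10: place 17 ft³, 15 ft³ left
storage unit 10: place 14 ft³, 1 ft³ left
storage unit 11: place 13 ft³, 37 ft³ left
storage unit 4: place 7 ft³, 1 ft³ left
11 storage units × 50 ft³ = 550 ft³; used 470 ft³; unused 80 ft³.

80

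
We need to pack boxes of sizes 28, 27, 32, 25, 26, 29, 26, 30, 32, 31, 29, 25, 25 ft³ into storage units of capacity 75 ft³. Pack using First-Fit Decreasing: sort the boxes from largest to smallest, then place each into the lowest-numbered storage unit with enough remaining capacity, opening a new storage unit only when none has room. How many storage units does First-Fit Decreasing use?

Sorted descending: 32, 32, 31, 30, 29, 29, 28, 27, 26, 26, 25, 25, 25.
32 ft³ → storage unit 1 (remaining 43 ft³)
32 ft³ → storage unit 1 (remaining 11 ft³)
31 ft³ → storage unit 2 (remaining 44 ft³)
30 ft³ → storage unit 2 (remaining 14 ft³)
29 ft³ → storage unit 3 (remaining 46 ft³)
29 ft³ → storage unit 3 (remaining 17 ft³)
28 ft³ → storage unit 4 (remaining 47 ft³)
27 ft³ → storage unit 4 (remaining 20 ft³)
26 ft³ → storage unit 5 (remaining 49 ft³)
26 ft³ → storage unit 5 (remaining 23 ft³)
25 ft³ → storage unit 6 (remaining 50 ft³)
25 ft³ → storage unit 6 (remaining 25 ft³)
25 ft³ → storage unit 6 (remaining 0 ft³)
Final storage units: [32,32] [31,30] [29,29] [28,27] [26,26] [25,25,25].

6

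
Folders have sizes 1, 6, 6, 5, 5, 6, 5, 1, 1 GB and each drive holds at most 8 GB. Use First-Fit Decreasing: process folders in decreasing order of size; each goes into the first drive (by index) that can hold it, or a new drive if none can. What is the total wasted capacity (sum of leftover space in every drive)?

12

Sorted descending: 6, 6, 6, 5, 5, 5, 1, 1, 1.
6 GB → drive 1 (remaining 2 GB)
6 GB → drive 2 (remaining 2 GB)
6 GB → drive 3 (remaining 2 GB)
5 GB → drive 4 (remaining 3 GB)
5 GB → drive 5 (remaining 3 GB)
5 GB → drive 6 (remaining 3 GB)
1 GB → drive 1 (remaining 1 GB)
1 GB → drive 1 (remaining 0 GB)
1 GB → drive 2 (remaining 1 GB)
6 drives × 8 GB = 48 GB; used 36 GB; unused 12 GB.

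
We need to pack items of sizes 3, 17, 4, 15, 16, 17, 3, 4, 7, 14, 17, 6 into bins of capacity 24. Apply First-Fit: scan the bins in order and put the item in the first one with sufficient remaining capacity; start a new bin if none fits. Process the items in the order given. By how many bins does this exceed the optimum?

First-Fit: [3,17,4] [15,3,4] [16,7] [17,6] [14] [17] → 6 bins.
Total size 123; any packing needs at least ⌈123/24⌉ = 6 bins.
So 6 is already optimal.

0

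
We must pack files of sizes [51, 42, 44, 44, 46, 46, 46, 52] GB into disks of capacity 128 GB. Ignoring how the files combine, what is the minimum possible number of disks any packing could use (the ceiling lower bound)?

Total size = 51 + 42 + 44 + 44 + 46 + 46 + 46 + 52 = 371 GB.
⌈371 / 128⌉ = 3.

3 disks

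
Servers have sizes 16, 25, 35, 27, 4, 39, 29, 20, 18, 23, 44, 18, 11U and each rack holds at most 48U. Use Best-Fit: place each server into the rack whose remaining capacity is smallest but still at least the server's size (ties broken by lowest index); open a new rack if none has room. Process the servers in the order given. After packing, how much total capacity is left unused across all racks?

Put 16U in rack 1; 32U remain.
Put 25U in rack 1; 7U remain.
Put 35U in rack 2; 13U remain.
Put 27U in rack 3; 21U remain.
Put 4U in rack 1; 3U remain.
Put 39U in rack 4; 9U remain.
Put 29U in rack 5; 19U remain.
Put 20U in rack 3; 1U remain.
Put 18U in rack 5; 1U remain.
Put 23U in rack 6; 25U remain.
Put 44U in rack 7; 4U remain.
Put 18U in rack 6; 7U remain.
Put 11U in rack 2; 2U remain.
7 racks × 48U = 336U; used 309U; unused 27U.

27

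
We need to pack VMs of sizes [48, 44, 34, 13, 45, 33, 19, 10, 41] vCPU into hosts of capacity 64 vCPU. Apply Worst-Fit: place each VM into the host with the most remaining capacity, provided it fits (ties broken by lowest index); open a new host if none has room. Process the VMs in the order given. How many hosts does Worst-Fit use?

host 1: place 48 vCPU, 16 vCPU left
host 2: place 44 vCPU, 20 vCPU left
host 3: place 34 vCPU, 30 vCPU left
host 3: place 13 vCPU, 17 vCPU left
host 4: place 45 vCPU, 19 vCPU left
host 5: place 33 vCPU, 31 vCPU left
host 5: place 19 vCPU, 12 vCPU left
host 2: place 10 vCPU, 10 vCPU left
host 6: place 41 vCPU, 23 vCPU left

6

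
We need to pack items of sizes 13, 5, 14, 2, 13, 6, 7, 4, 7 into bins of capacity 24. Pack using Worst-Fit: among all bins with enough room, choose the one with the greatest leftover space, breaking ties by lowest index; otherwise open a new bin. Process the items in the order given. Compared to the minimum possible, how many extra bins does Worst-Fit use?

1

Worst-Fit: [13,5,4] [14,2,7] [13,6] [7] → 4 bins.
Total size 71; any packing needs at least ⌈71/24⌉ = 3 bins.
An optimal packing achieves that bound: [14,7,2] [13,7,4] [13,6,5] → 3 bins.
Excess: 4 − 3 = 1.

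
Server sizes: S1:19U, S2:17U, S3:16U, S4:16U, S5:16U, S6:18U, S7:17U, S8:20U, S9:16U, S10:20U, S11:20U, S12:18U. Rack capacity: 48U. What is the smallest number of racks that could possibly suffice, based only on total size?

Total size = 19 + 17 + 16 + 16 + 16 + 18 + 17 + 20 + 16 + 20 + 20 + 18 = 213U.
⌈213 / 48⌉ = 5.

5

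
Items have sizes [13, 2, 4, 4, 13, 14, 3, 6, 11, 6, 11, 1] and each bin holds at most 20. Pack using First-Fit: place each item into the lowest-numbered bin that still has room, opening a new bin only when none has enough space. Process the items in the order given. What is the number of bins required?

bin 1: place 13, 7 left
bin 1: place 2, 5 left
bin 1: place 4, 1 left
bin 2: place 4, 16 left
bin 2: place 13, 3 left
bin 3: place 14, 6 left
bin 2: place 3, 0 left
bin 3: place 6, 0 left
bin 4: place 11, 9 left
bin 4: place 6, 3 left
bin 5: place 11, 9 left
bin 1: place 1, 0 left

5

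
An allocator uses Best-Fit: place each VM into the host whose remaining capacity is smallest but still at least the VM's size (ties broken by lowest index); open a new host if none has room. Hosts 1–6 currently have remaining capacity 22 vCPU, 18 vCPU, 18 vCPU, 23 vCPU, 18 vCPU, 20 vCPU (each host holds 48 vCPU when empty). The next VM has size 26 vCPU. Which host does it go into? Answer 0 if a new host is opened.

0

No host has ≥ 26 vCPU free, so a new host is opened.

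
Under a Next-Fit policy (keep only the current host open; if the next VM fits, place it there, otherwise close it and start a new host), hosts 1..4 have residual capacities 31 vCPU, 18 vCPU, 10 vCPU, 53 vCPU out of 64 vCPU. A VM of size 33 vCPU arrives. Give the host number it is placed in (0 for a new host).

Next-Fit only looks at host 4, which has 53 vCPU free.
33 vCPU fits there.

4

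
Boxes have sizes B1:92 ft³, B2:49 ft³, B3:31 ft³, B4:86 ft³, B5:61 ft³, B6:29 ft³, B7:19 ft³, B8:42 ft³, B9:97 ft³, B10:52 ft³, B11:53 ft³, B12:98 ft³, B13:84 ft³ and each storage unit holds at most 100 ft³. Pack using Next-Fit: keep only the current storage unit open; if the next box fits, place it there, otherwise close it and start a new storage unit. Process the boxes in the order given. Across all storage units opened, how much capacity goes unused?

Put B1 (92 ft³) in storage unit 1; 8 ft³ remain.
Put B2 (49 ft³) in storage unit 2; 51 ft³ remain.
Put B3 (31 ft³) in storage unit 2; 20 ft³ remain.
Put B4 (86 ft³) in storage unit 3; 14 ft³ remain.
Put B5 (61 ft³) in storage unit 4; 39 ft³ remain.
Put B6 (29 ft³) in storage unit 4; 10 ft³ remain.
Put B7 (19 ft³) in storage unit 5; 81 ft³ remain.
Put B8 (42 ft³) in storage unit 5; 39 ft³ remain.
Put B9 (97 ft³) in storage unit 6; 3 ft³ remain.
Put B10 (52 ft³) in storage unit 7; 48 ft³ remain.
Put B11 (53 ft³) in storage unit 8; 47 ft³ remain.
Put B12 (98 ft³) in storage unit 9; 2 ft³ remain.
Put B13 (84 ft³) in storage unit 10; 16 ft³ remain.
10 storage units × 100 ft³ = 1000 ft³; used 793 ft³; unused 207 ft³.

207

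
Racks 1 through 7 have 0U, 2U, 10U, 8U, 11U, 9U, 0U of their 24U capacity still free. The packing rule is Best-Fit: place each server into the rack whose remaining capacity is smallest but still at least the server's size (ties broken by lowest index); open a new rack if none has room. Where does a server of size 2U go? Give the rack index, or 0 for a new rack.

2

Racks with room: rack 2 (2U), rack 3 (10U), rack 4 (8U), rack 5 (11U), rack 6 (9U).
Tightest fit is rack 2 with 2U free.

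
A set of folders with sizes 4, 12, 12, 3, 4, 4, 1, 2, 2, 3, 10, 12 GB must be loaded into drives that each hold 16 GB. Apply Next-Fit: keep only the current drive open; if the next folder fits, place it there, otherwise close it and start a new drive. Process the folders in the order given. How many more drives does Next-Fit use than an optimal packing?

0

Next-Fit: [4,12] [12,3] [4,4,1,2,2,3] [10] [12] → 5 drives.
Total size 69 GB; any packing needs at least ⌈69/16⌉ = 5 drives.
So 5 is already optimal.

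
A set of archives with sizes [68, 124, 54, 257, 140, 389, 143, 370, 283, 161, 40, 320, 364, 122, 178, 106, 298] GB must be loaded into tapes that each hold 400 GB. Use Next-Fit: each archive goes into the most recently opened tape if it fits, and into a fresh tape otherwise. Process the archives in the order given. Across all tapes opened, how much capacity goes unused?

Put 68 GB in tape 1; 332 GB remain.
Put 124 GB in tape 1; 208 GB remain.
Put 54 GB in tape 1; 154 GB remain.
Put 257 GB in tape 2; 143 GB remain.
Put 140 GB in tape 2; 3 GB remain.
Put 389 GB in tape 3; 11 GB remain.
Put 143 GB in tape 4; 257 GB remain.
Put 370 GB in tape 5; 30 GB remain.
Put 283 GB in tape 6; 117 GB remain.
Put 161 GB in tape 7; 239 GB remain.
Put 40 GB in tape 7; 199 GB remain.
Put 320 GB in tape 8; 80 GB remain.
Put 364 GB in tape 9; 36 GB remain.
Put 122 GB in tape 10; 278 GB remain.
Put 178 GB in tape 10; 100 GB remain.
Put 106 GB in tape 11; 294 GB remain.
Put 298 GB in tape 12; 102 GB remain.
12 tapes × 400 GB = 4800 GB; used 3417 GB; unused 1383 GB.

1383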